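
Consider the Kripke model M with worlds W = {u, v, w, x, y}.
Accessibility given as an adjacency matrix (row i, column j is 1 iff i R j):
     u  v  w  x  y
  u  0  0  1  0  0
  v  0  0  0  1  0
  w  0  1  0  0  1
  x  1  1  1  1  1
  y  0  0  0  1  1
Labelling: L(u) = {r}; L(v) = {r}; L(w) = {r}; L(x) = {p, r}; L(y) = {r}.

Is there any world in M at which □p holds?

Let φ = □p. Evaluate φ at each world:
  u (successors {w}): φ is false.
  v (successors {x}): φ is true.
  w (successors {v, y}): φ is false.
  x (successors {u, v, w, x, y}): φ is false.
  y (successors {x, y}): φ is false.
Detail at v (witness):
  At v: □p requires p at every successor {x}.
    At x: p is true.
  So □p is true at v.

Yes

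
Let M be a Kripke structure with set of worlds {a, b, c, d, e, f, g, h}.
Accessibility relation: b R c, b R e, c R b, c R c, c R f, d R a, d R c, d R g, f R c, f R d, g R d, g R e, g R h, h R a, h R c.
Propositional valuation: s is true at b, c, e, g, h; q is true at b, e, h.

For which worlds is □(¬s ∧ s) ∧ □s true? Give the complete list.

a, e

Let φ = □(¬s ∧ s) ∧ □s. Evaluate φ at each world:
  a (successors ∅): φ is true.
  b (successors {c, e}): φ is false.
  c (successors {b, c, f}): φ is false.
  d (successors {a, c, g}): φ is false.
  e (successors ∅): φ is true.
  f (successors {c, d}): φ is false.
  g (successors {d, e, h}): φ is false.
  h (successors {a, c}): φ is false.
For instance, at h:
  At h: □(¬s ∧ s) is false, □s is false, so □(¬s ∧ s) ∧ □s is false.
    At h: □(¬s ∧ s) requires ¬s ∧ s at every successor {a, c}.
      ¬s ∧ s fails at a, so □(¬s ∧ s) is false at h.
    At h: □s requires s at every successor {a, c}.
      s fails at a, so □s is false at h.
Satisfying worlds: {a, e}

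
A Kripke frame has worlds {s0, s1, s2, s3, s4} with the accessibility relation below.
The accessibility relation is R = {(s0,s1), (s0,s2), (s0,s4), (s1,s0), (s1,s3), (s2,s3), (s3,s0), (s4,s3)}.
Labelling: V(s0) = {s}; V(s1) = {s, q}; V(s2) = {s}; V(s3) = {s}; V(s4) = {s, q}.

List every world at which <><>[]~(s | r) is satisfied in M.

none

Let φ = <><>[]~(s | r). Evaluate φ at each world:
  s0 (successors {s1, s2, s4}): φ is false.
  s1 (successors {s0, s3}): φ is false.
  s2 (successors {s3}): φ is false.
  s3 (successors {s0}): φ is false.
  s4 (successors {s3}): φ is false.
For instance, at s1:
  At s1: <><>[]~(s | r) requires <>[]~(s | r) at some successor in {s0, s3}.
    At s0: <>[]~(s | r) is false.
    At s3: <>[]~(s | r) is false.
  So <><>[]~(s | r) is false at s1.
Satisfying worlds: none.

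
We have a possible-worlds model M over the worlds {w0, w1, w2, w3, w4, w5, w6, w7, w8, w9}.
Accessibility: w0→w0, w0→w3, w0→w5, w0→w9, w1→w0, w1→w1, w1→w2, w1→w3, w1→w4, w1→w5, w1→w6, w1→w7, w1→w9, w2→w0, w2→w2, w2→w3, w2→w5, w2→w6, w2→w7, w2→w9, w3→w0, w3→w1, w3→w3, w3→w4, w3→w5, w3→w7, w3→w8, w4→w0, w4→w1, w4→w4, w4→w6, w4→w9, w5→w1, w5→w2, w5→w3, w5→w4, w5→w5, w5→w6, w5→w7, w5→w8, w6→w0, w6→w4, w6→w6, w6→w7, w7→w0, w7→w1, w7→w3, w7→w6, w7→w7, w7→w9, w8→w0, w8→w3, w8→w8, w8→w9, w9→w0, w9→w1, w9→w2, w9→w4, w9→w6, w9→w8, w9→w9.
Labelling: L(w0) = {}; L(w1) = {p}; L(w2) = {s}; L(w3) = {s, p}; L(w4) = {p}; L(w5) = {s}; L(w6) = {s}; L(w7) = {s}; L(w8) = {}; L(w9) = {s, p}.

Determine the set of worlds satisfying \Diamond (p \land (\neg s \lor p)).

Let φ = \Diamond (p \land (\neg s \lor p)). Evaluate φ at each world:
  w0 (successors {w0, w3, w5, w9}): φ is true.
  w1 (successors {w0, w1, w2, w3, w4, w5, w6, w7, w9}): φ is true.
  w2 (successors {w0, w2, w3, w5, w6, w7, w9}): φ is true.
  w3 (successors {w0, w1, w3, w4, w5, w7, w8}): φ is true.
  w4 (successors {w0, w1, w4, w6, w9}): φ is true.
  w5 (successors {w1, w2, w3, w4, w5, w6, w7, w8}): φ is true.
  w6 (successors {w0, w4, w6, w7}): φ is true.
  w7 (successors {w0, w1, w3, w6, w7, w9}): φ is true.
  w8 (successors {w0, w3, w8, w9}): φ is true.
  w9 (successors {w0, w1, w2, w4, w6, w8, w9}): φ is true.
For instance, at w5:
  At w5: \Diamond (p \land (\neg s \lor p)) requires p \land (\neg s \lor p) at some successor in {w1, w2, w3, w4, w5, w6, w7, w8}.
    p \land (\neg s \lor p) holds at w1, so \Diamond (p \land (\neg s \lor p)) is true at w5.
Satisfying worlds: {w0, w1, w2, w3, w4, w5, w6, w7, w8, w9}

w0, w1, w2, w3, w4, w5, w6, w7, w8, w9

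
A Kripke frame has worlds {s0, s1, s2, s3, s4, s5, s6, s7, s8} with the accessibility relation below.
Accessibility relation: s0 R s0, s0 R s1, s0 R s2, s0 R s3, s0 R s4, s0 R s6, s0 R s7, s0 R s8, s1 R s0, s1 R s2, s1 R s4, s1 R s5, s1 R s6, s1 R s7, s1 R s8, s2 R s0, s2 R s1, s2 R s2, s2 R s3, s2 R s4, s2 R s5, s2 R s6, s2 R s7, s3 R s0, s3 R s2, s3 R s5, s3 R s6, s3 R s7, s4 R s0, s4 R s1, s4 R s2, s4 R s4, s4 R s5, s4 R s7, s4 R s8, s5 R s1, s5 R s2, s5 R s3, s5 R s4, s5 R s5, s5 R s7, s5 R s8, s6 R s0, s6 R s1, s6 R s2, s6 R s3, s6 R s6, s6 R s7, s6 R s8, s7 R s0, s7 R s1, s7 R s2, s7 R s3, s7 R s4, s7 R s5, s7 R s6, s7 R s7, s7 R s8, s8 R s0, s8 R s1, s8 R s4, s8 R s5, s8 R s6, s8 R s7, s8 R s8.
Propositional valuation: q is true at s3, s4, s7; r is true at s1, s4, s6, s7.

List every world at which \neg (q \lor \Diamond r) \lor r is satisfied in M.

s1, s4, s6, s7

Recall that \Diamond ψ holds at a world iff ψ holds at some accessible world.
Let φ = \neg (q \lor \Diamond r) \lor r. Evaluate φ at each world:
  s0 (successors {s0, s1, s2, s3, s4, s6, s7, s8}): φ is false.
  s1 (successors {s0, s2, s4, s5, s6, s7, s8}): φ is true.
  s2 (successors {s0, s1, s2, s3, s4, s5, s6, s7}): φ is false.
  s3 (successors {s0, s2, s5, s6, s7}): φ is false.
  s4 (successors {s0, s1, s2, s4, s5, s7, s8}): φ is true.
  s5 (successors {s1, s2, s3, s4, s5, s7, s8}): φ is false.
  s6 (successors {s0, s1, s2, s3, s6, s7, s8}): φ is true.
  s7 (successors {s0, s1, s2, s3, s4, s5, s6, s7, s8}): φ is true.
  s8 (successors {s0, s1, s4, s5, s6, s7, s8}): φ is false.
For instance, at s3:
  At s3: \neg (q \lor \Diamond r) is false, r is false, so \neg (q \lor \Diamond r) \lor r is false.
    At s3: q \lor \Diamond r is true, so \neg (q \lor \Diamond r) is false.
      At s3: q is true, \Diamond r is true, so q \lor \Diamond r is true.
Satisfying worlds: {s1, s4, s6, s7}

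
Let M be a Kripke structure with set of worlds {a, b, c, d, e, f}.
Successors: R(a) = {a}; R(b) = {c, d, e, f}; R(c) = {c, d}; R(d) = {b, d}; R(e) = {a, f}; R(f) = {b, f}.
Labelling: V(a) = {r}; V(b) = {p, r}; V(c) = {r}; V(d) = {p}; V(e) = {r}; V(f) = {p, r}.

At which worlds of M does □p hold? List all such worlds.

d, f

Let φ = □p. Evaluate φ at each world:
  a (successors {a}): φ is false.
  b (successors {c, d, e, f}): φ is false.
  c (successors {c, d}): φ is false.
  d (successors {b, d}): φ is true.
  e (successors {a, f}): φ is false.
  f (successors {b, f}): φ is true.
For instance, at c:
  At c: □p requires p at every successor {c, d}.
    p fails at c, so □p is false at c.
Satisfying worlds: {d, f}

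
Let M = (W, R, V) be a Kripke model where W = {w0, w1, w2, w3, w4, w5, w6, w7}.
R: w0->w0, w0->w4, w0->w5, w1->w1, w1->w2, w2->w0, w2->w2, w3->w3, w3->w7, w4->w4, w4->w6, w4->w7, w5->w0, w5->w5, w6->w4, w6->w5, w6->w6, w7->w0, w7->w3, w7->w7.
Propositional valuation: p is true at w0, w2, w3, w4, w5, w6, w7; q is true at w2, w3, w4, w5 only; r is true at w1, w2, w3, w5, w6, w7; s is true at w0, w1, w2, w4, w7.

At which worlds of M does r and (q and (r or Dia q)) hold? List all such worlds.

Recall that Dia ψ holds at a world iff ψ holds at some accessible world.
Let φ = r and (q and (r or Dia q)). Evaluate φ at each world:
  w0 (successors {w0, w4, w5}): φ is false.
  w1 (successors {w1, w2}): φ is false.
  w2 (successors {w0, w2}): φ is true.
  w3 (successors {w3, w7}): φ is true.
  w4 (successors {w4, w6, w7}): φ is false.
  w5 (successors {w0, w5}): φ is true.
  w6 (successors {w4, w5, w6}): φ is false.
  w7 (successors {w0, w3, w7}): φ is false.
For instance, at w1:
  At w1: r is true, q and (r or Dia q) is false, so r and (q and (r or Dia q)) is false.
    At w1: q is false, r or Dia q is true, so q and (r or Dia q) is false.
      At w1: r is true, Dia q is true, so r or Dia q is true.
Satisfying worlds: {w2, w3, w5}

w2, w3, w5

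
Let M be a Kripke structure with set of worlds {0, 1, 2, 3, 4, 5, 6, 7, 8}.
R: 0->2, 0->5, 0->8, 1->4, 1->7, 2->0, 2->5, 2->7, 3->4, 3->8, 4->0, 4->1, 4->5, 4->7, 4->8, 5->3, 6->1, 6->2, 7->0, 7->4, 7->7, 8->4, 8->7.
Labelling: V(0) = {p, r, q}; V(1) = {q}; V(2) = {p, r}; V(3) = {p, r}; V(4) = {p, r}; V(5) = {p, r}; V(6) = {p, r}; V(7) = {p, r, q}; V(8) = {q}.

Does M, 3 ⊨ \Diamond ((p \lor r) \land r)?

Recall that \Diamond ψ holds at a world iff ψ holds at some accessible world.
At 3: \Diamond ((p \lor r) \land r) requires (p \lor r) \land r at some successor in {4, 8}.
  (p \lor r) \land r holds at 4, so \Diamond ((p \lor r) \land r) is true at 3.

Yes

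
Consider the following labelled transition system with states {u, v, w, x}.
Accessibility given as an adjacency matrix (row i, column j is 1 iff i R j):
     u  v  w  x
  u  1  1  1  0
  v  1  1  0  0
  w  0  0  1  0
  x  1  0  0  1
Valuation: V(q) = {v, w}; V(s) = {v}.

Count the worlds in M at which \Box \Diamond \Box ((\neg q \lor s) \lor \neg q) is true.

Recall that \Box ψ holds at a world iff ψ holds at every accessible world, and \Diamond ψ holds iff ψ holds at some accessible world.
Let φ = \Box \Diamond \Box ((\neg q \lor s) \lor \neg q). Evaluate φ at each world:
  u (successors {u, v, w}): φ is false.
  v (successors {u, v}): φ is true.
  w (successors {w}): φ is false.
  x (successors {u, x}): φ is true.
For instance, at w:
  At w: \Box \Diamond \Box ((\neg q \lor s) \lor \neg q) requires \Diamond \Box ((\neg q \lor s) \lor \neg q) at every successor {w}.
    \Diamond \Box ((\neg q \lor s) \lor \neg q) fails at w, so \Box \Diamond \Box ((\neg q \lor s) \lor \neg q) is false at w.
      At w: \Diamond \Box ((\neg q \lor s) \lor \neg q) requires \Box ((\neg q \lor s) \lor \neg q) at some successor in {w}.
        At w: \Box ((\neg q \lor s) \lor \neg q) is false.
      So \Diamond \Box ((\neg q \lor s) \lor \neg q) is false at w.
Satisfying worlds: {v, x}

2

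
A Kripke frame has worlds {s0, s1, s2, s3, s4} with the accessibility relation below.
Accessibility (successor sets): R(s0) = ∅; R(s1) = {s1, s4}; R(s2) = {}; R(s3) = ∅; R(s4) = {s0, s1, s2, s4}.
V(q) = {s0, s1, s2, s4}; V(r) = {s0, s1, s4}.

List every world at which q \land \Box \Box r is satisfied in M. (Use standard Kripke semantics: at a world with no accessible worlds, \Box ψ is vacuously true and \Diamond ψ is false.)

s0, s2

Recall that \Box ψ holds at a world iff ψ holds at every accessible world, and \Diamond ψ holds iff ψ holds at some accessible world.
Let φ = q \land \Box \Box r. Evaluate φ at each world:
  s0 (successors ∅): φ is true.
  s1 (successors {s1, s4}): φ is false.
  s2 (successors ∅): φ is true.
  s3 (successors ∅): φ is false.
  s4 (successors {s0, s1, s2, s4}): φ is false.
For instance, at s1:
  At s1: q is true, \Box \Box r is false, so q \land \Box \Box r is false.
    At s1: \Box \Box r requires \Box r at every successor {s1, s4}.
      \Box r fails at s4, so \Box \Box r is false at s1.
Satisfying worlds: {s0, s2}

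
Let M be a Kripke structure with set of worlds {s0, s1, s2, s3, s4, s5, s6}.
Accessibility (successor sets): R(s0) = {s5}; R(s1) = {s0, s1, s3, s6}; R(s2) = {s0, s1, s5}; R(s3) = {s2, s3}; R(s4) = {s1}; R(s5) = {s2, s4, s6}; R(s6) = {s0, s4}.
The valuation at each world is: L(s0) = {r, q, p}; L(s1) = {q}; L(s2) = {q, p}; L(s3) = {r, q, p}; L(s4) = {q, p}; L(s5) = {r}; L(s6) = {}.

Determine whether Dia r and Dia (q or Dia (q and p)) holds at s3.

Yes

At s3: Dia r is true, Dia (q or Dia (q and p)) is true, so Dia r and Dia (q or Dia (q and p)) is true.
  At s3: Dia r requires r at some successor in {s2, s3}.
    r holds at s3, so Dia r is true at s3.
  At s3: Dia (q or Dia (q and p)) requires q or Dia (q and p) at some successor in {s2, s3}.
    q or Dia (q and p) holds at s2, so Dia (q or Dia (q and p)) is true at s3.
      At s2: q is true, Dia (q and p) is true, so q or Dia (q and p) is true.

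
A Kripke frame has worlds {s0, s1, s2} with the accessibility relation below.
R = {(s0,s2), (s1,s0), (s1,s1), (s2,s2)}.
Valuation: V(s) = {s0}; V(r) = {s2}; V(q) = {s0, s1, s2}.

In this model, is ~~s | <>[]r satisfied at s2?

Yes

At s2: ~~s is false, <>[]r is true, so ~~s | <>[]r is true.
  At s2: <>[]r requires []r at some successor in {s2}.
    []r holds at s2, so <>[]r is true at s2.
      At s2: []r requires r at every successor {s2}.
        At s2: r is true.
      So []r is true at s2.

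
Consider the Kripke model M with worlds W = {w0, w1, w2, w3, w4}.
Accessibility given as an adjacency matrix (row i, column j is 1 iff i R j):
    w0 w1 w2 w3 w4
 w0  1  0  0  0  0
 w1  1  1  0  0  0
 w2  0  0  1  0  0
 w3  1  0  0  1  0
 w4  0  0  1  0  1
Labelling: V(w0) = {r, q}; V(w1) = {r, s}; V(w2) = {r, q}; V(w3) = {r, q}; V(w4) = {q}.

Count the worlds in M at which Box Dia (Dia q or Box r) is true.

5

Recall that Box ψ holds at a world iff ψ holds at every accessible world, and Dia ψ holds iff ψ holds at some accessible world.
Let φ = Box Dia (Dia q or Box r). Evaluate φ at each world:
  w0 (successors {w0}): φ is true.
  w1 (successors {w0, w1}): φ is true.
  w2 (successors {w2}): φ is true.
  w3 (successors {w0, w3}): φ is true.
  w4 (successors {w2, w4}): φ is true.
For instance, at w0:
  At w0: Box Dia (Dia q or Box r) requires Dia (Dia q or Box r) at every successor {w0}.
      At w0: Dia (Dia q or Box r) requires Dia q or Box r at some successor in {w0}.
        Dia q or Box r holds at w0, so Dia (Dia q or Box r) is true at w0.
  So Box Dia (Dia q or Box r) is true at w0.
Satisfying worlds: {w0, w1, w2, w3, w4}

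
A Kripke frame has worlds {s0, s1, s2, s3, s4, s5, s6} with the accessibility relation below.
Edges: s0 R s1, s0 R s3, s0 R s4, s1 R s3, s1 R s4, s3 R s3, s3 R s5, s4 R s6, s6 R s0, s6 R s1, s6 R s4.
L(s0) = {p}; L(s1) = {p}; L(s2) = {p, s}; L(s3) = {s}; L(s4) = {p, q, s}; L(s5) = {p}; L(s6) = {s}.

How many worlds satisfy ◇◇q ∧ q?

1

Let φ = ◇◇q ∧ q. Evaluate φ at each world:
  s0 (successors {s1, s3, s4}): φ is false.
  s1 (successors {s3, s4}): φ is false.
  s2 (successors ∅): φ is false.
  s3 (successors {s3, s5}): φ is false.
  s4 (successors {s6}): φ is true.
  s5 (successors ∅): φ is false.
  s6 (successors {s0, s1, s4}): φ is false.
For instance, at s1:
  At s1: ◇◇q is false, q is false, so ◇◇q ∧ q is false.
    At s1: ◇◇q requires ◇q at some successor in {s3, s4}.
      At s3: ◇q is false.
      At s4: ◇q is false.
    So ◇◇q is false at s1.
Satisfying worlds: {s4}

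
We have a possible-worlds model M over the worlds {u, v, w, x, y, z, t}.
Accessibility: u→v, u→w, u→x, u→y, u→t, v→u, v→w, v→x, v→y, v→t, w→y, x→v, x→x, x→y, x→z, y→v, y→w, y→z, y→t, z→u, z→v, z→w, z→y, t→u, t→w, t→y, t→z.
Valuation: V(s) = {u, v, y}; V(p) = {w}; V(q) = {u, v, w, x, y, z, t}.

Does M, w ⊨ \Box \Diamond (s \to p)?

Yes

At w: \Box \Diamond (s \to p) requires \Diamond (s \to p) at every successor {y}.
    At y: \Diamond (s \to p) requires s \to p at some successor in {v, w, z, t}.
      s \to p holds at w, so \Diamond (s \to p) is true at y.
So \Box \Diamond (s \to p) is true at w.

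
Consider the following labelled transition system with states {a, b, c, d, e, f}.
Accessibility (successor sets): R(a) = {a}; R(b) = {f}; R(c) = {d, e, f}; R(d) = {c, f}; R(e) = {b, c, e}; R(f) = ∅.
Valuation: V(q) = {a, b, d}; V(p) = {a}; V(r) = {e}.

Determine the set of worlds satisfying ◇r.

Let φ = ◇r. Evaluate φ at each world:
  a (successors {a}): φ is false.
  b (successors {f}): φ is false.
  c (successors {d, e, f}): φ is true.
  d (successors {c, f}): φ is false.
  e (successors {b, c, e}): φ is true.
  f (successors ∅): φ is false.
For instance, at e:
  At e: ◇r requires r at some successor in {b, c, e}.
    r holds at e, so ◇r is true at e.
Satisfying worlds: {c, e}

c, e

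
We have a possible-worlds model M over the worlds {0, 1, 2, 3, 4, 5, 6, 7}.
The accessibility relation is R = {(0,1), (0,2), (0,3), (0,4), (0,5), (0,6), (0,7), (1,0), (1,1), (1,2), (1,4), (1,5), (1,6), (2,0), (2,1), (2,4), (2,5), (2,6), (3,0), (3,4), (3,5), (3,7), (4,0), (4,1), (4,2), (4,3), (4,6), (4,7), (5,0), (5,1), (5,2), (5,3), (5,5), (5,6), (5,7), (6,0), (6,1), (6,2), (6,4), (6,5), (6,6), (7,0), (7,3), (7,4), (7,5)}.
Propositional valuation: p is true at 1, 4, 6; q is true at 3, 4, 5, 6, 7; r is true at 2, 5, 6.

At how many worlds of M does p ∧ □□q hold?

0

Let φ = p ∧ □□q. Evaluate φ at each world:
  0 (successors {1, 2, 3, 4, 5, 6, 7}): φ is false.
  1 (successors {0, 1, 2, 4, 5, 6}): φ is false.
  2 (successors {0, 1, 4, 5, 6}): φ is false.
  3 (successors {0, 4, 5, 7}): φ is false.
  4 (successors {0, 1, 2, 3, 6, 7}): φ is false.
  5 (successors {0, 1, 2, 3, 5, 6, 7}): φ is false.
  6 (successors {0, 1, 2, 4, 5, 6}): φ is false.
  7 (successors {0, 3, 4, 5}): φ is false.
For instance, at 5:
  At 5: p is false, □□q is false, so p ∧ □□q is false.
    At 5: □□q requires □q at every successor {0, 1, 2, 3, 5, 6, 7}.
      □q fails at 0, so □□q is false at 5.
Satisfying worlds: none.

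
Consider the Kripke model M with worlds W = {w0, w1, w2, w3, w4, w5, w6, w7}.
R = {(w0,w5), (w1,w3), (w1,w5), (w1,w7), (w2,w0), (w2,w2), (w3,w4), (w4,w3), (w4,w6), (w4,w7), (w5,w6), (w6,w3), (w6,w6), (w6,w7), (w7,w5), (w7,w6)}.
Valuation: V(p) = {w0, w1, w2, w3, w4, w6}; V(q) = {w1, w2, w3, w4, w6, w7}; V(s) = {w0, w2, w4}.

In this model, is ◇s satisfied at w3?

Yes

At w3: ◇s requires s at some successor in {w4}.
  s holds at w4, so ◇s is true at w3.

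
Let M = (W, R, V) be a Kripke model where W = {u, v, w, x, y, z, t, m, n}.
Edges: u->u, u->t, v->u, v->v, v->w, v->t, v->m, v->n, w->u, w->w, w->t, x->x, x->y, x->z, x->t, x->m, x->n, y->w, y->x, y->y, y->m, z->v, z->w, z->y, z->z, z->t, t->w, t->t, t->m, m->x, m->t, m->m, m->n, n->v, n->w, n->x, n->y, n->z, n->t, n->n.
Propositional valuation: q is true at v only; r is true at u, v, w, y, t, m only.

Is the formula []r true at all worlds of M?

Let φ = []r. Evaluate φ at each world:
  u (successors {u, t}): φ is true.
  v (successors {u, v, w, t, m, n}): φ is false.
  w (successors {u, w, t}): φ is true.
  x (successors {x, y, z, t, m, n}): φ is false.
  y (successors {w, x, y, m}): φ is false.
  z (successors {v, w, y, z, t}): φ is false.
  t (successors {w, t, m}): φ is true.
  m (successors {x, t, m, n}): φ is false.
  n (successors {v, w, x, y, z, t, n}): φ is false.
Detail at v (counterexample):
  At v: []r requires r at every successor {u, v, w, t, m, n}.
    r fails at n, so []r is false at v.

No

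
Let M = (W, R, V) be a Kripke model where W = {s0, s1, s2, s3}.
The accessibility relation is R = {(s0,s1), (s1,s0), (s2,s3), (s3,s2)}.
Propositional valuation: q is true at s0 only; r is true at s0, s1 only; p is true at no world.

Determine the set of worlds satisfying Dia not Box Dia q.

s0, s2, s3

Let φ = Dia not Box Dia q. Evaluate φ at each world:
  s0 (successors {s1}): φ is true.
  s1 (successors {s0}): φ is false.
  s2 (successors {s3}): φ is true.
  s3 (successors {s2}): φ is true.
For instance, at s2:
  At s2: Dia not Box Dia q requires not Box Dia q at some successor in {s3}.
    not Box Dia q holds at s3, so Dia not Box Dia q is true at s2.
      At s3: Box Dia q is false, so not Box Dia q is true.
Satisfying worlds: {s0, s2, s3}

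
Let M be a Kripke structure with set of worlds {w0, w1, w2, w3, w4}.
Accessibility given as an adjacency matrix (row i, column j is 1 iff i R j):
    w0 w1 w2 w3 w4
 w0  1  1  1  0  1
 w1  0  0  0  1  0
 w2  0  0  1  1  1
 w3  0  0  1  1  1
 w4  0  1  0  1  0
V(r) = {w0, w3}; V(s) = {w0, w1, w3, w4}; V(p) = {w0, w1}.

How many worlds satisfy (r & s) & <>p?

Recall that <>ψ holds at a world iff ψ holds at some accessible world.
Let φ = (r & s) & <>p. Evaluate φ at each world:
  w0 (successors {w0, w1, w2, w4}): φ is true.
  w1 (successors {w3}): φ is false.
  w2 (successors {w2, w3, w4}): φ is false.
  w3 (successors {w2, w3, w4}): φ is false.
  w4 (successors {w1, w3}): φ is false.
For instance, at w3:
  At w3: r & s is true, <>p is false, so (r & s) & <>p is false.
    At w3: <>p requires p at some successor in {w2, w3, w4}.
      At w2: p is false.
      At w3: p is false.
      At w4: p is false.
    So <>p is false at w3.
Satisfying worlds: {w0}

1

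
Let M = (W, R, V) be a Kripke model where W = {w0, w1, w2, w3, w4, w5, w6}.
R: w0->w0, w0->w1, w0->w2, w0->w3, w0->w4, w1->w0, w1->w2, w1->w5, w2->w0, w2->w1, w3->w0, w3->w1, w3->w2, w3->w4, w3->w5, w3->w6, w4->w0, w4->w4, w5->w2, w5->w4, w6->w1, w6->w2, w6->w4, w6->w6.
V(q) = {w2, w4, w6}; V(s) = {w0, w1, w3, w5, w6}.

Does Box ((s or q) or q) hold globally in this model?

Let φ = Box ((s or q) or q). Evaluate φ at each world:
  w0 (successors {w0, w1, w2, w3, w4}): φ is true.
  w1 (successors {w0, w2, w5}): φ is true.
  w2 (successors {w0, w1}): φ is true.
  w3 (successors {w0, w1, w2, w4, w5, w6}): φ is true.
  w4 (successors {w0, w4}): φ is true.
  w5 (successors {w2, w4}): φ is true.
  w6 (successors {w1, w2, w4, w6}): φ is true.
For instance, at w6:
  At w6: Box ((s or q) or q) requires (s or q) or q at every successor {w1, w2, w4, w6}.
    At w1: (s or q) or q is true.
    At w2: (s or q) or q is true.
    At w4: (s or q) or q is true.
    At w6: (s or q) or q is true.
  So Box ((s or q) or q) is true at w6.

Yes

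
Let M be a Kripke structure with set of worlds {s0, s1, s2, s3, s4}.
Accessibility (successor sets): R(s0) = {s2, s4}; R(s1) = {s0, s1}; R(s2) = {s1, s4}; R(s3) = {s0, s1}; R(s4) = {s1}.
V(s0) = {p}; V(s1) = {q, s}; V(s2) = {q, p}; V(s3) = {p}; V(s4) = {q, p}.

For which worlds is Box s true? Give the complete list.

s4

Let φ = Box s. Evaluate φ at each world:
  s0 (successors {s2, s4}): φ is false.
  s1 (successors {s0, s1}): φ is false.
  s2 (successors {s1, s4}): φ is false.
  s3 (successors {s0, s1}): φ is false.
  s4 (successors {s1}): φ is true.
For instance, at s1:
  At s1: Box s requires s at every successor {s0, s1}.
    s fails at s0, so Box s is false at s1.
Satisfying worlds: {s4}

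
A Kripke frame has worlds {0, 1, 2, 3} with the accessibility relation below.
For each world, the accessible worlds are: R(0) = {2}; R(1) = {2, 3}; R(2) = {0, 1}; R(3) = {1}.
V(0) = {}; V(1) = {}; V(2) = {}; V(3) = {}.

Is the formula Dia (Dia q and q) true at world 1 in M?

No

Recall that Dia ψ holds at a world iff ψ holds at some accessible world.
At 1: Dia (Dia q and q) requires Dia q and q at some successor in {2, 3}.
  At 2: Dia q and q is false.
  At 3: Dia q and q is false.
So Dia (Dia q and q) is false at 1.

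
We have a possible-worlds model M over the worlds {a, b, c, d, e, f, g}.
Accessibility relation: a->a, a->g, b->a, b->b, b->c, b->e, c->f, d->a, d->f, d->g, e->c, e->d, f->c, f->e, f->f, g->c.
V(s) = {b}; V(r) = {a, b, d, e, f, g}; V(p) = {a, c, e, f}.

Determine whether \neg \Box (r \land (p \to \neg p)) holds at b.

Yes

At b: \Box (r \land (p \to \neg p)) is false, so \neg \Box (r \land (p \to \neg p)) is true.
  At b: \Box (r \land (p \to \neg p)) requires r \land (p \to \neg p) at every successor {a, b, c, e}.
    r \land (p \to \neg p) fails at a, so \Box (r \land (p \to \neg p)) is false at b.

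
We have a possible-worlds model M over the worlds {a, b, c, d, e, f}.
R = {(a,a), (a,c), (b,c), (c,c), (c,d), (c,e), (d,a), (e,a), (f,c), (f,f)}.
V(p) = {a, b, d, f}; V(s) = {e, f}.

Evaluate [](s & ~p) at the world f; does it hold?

At f: [](s & ~p) requires s & ~p at every successor {c, f}.
  s & ~p fails at c, so [](s & ~p) is false at f.

No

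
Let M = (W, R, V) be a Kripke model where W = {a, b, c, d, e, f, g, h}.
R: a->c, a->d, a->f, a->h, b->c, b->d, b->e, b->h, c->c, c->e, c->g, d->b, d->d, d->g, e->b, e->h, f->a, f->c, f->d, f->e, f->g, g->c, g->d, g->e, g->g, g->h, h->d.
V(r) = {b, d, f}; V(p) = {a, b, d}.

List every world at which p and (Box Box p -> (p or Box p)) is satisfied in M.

Let φ = p and (Box Box p -> (p or Box p)). Evaluate φ at each world:
  a (successors {c, d, f, h}): φ is true.
  b (successors {c, d, e, h}): φ is true.
  c (successors {c, e, g}): φ is false.
  d (successors {b, d, g}): φ is true.
  e (successors {b, h}): φ is false.
  f (successors {a, c, d, e, g}): φ is false.
  g (successors {c, d, e, g, h}): φ is false.
  h (successors {d}): φ is false.
For instance, at e:
  At e: p is false, Box Box p -> (p or Box p) is true, so p and (Box Box p -> (p or Box p)) is false.
    At e: Box Box p is false, p or Box p is false, so Box Box p -> (p or Box p) is true.
      At e: Box Box p requires Box p at every successor {b, h}.
        Box p fails at b, so Box Box p is false at e.
      At e: p is false, Box p is false, so p or Box p is false.
Satisfying worlds: {a, b, d}

a, b, d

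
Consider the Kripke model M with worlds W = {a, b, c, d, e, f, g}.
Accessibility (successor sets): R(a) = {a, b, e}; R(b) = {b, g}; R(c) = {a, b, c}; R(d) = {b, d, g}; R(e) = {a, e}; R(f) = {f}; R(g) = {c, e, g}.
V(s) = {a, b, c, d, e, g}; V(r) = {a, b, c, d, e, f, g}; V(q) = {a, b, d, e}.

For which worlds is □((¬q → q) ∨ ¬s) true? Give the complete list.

a, e, f

Let φ = □((¬q → q) ∨ ¬s). Evaluate φ at each world:
  a (successors {a, b, e}): φ is true.
  b (successors {b, g}): φ is false.
  c (successors {a, b, c}): φ is false.
  d (successors {b, d, g}): φ is false.
  e (successors {a, e}): φ is true.
  f (successors {f}): φ is true.
  g (successors {c, e, g}): φ is false.
For instance, at c:
  At c: □((¬q → q) ∨ ¬s) requires (¬q → q) ∨ ¬s at every successor {a, b, c}.
    (¬q → q) ∨ ¬s fails at c, so □((¬q → q) ∨ ¬s) is false at c.
Satisfying worlds: {a, e, f}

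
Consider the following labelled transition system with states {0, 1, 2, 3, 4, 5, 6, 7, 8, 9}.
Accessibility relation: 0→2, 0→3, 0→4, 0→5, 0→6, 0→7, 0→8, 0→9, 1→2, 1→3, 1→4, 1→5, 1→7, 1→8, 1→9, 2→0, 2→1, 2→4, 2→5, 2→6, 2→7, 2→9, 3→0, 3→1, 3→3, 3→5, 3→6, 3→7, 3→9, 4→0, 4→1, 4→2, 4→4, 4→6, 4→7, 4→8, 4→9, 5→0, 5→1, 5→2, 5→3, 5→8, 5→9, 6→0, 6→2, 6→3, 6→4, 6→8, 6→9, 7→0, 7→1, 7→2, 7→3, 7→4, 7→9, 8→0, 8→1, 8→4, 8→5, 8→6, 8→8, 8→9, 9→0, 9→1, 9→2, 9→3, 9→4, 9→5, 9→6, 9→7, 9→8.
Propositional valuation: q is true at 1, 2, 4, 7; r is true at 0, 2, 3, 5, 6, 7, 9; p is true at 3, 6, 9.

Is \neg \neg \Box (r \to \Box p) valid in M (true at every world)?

Let φ = \neg \neg \Box (r \to \Box p). Evaluate φ at each world:
  0 (successors {2, 3, 4, 5, 6, 7, 8, 9}): φ is false.
  1 (successors {2, 3, 4, 5, 7, 8, 9}): φ is false.
  2 (successors {0, 1, 4, 5, 6, 7, 9}): φ is false.
  3 (successors {0, 1, 3, 5, 6, 7, 9}): φ is false.
  4 (successors {0, 1, 2, 4, 6, 7, 8, 9}): φ is false.
  5 (successors {0, 1, 2, 3, 8, 9}): φ is false.
  6 (successors {0, 2, 3, 4, 8, 9}): φ is false.
  7 (successors {0, 1, 2, 3, 4, 9}): φ is false.
  8 (successors {0, 1, 4, 5, 6, 8, 9}): φ is false.
  9 (successors {0, 1, 2, 3, 4, 5, 6, 7, 8}): φ is false.
Detail at 0 (counterexample):
  At 0: \neg \Box (r \to \Box p) is true, so \neg \neg \Box (r \to \Box p) is false.
    At 0: \Box (r \to \Box p) is false, so \neg \Box (r \to \Box p) is true.
      At 0: \Box (r \to \Box p) requires r \to \Box p at every successor {2, 3, 4, 5, 6, 7, 8, 9}.
        r \to \Box p fails at 2, so \Box (r \to \Box p) is false at 0.

No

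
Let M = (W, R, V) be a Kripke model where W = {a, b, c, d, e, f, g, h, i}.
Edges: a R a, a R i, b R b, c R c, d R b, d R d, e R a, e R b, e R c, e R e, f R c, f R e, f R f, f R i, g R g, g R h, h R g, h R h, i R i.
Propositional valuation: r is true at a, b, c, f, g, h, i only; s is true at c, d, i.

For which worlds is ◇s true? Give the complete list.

Let φ = ◇s. Evaluate φ at each world:
  a (successors {a, i}): φ is true.
  b (successors {b}): φ is false.
  c (successors {c}): φ is true.
  d (successors {b, d}): φ is true.
  e (successors {a, b, c, e}): φ is true.
  f (successors {c, e, f, i}): φ is true.
  g (successors {g, h}): φ is false.
  h (successors {g, h}): φ is false.
  i (successors {i}): φ is true.
For instance, at d:
  At d: ◇s requires s at some successor in {b, d}.
    s holds at d, so ◇s is true at d.
Satisfying worlds: {a, c, d, e, f, i}

a, c, d, e, f, i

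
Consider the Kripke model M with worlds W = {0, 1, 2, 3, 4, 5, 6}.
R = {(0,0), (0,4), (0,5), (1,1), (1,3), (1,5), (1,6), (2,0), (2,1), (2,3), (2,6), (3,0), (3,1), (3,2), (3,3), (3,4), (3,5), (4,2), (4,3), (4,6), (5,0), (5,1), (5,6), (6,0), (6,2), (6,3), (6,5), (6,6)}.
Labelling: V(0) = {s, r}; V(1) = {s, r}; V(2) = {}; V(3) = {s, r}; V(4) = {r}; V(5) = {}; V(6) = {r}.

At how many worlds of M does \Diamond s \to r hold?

5

Let φ = \Diamond s \to r. Evaluate φ at each world:
  0 (successors {0, 4, 5}): φ is true.
  1 (successors {1, 3, 5, 6}): φ is true.
  2 (successors {0, 1, 3, 6}): φ is false.
  3 (successors {0, 1, 2, 3, 4, 5}): φ is true.
  4 (successors {2, 3, 6}): φ is true.
  5 (successors {0, 1, 6}): φ is false.
  6 (successors {0, 2, 3, 5, 6}): φ is true.
For instance, at 4:
  At 4: \Diamond s is true, r is true, so \Diamond s \to r is true.
    At 4: \Diamond s requires s at some successor in {2, 3, 6}.
      s holds at 3, so \Diamond s is true at 4.
Satisfying worlds: {0, 1, 3, 4, 6}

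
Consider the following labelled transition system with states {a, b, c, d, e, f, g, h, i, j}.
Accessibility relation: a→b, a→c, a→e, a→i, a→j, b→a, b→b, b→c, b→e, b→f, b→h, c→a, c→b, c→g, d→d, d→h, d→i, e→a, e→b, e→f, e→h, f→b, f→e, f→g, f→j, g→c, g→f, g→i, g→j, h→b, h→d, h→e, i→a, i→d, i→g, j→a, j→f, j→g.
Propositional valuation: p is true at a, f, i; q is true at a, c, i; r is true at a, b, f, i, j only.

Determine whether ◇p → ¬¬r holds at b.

Yes

At b: ◇p is true, ¬¬r is true, so ◇p → ¬¬r is true.
  At b: ◇p requires p at some successor in {a, b, c, e, f, h}.
    p holds at a, so ◇p is true at b.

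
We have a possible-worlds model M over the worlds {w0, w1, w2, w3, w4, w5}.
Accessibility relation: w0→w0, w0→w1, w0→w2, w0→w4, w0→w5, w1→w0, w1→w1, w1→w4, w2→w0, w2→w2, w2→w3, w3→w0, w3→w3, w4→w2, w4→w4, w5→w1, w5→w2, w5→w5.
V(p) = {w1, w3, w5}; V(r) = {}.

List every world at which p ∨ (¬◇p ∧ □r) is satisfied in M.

w1, w3, w5

Let φ = p ∨ (¬◇p ∧ □r). Evaluate φ at each world:
  w0 (successors {w0, w1, w2, w4, w5}): φ is false.
  w1 (successors {w0, w1, w4}): φ is true.
  w2 (successors {w0, w2, w3}): φ is false.
  w3 (successors {w0, w3}): φ is true.
  w4 (successors {w2, w4}): φ is false.
  w5 (successors {w1, w2, w5}): φ is true.
For instance, at w2:
  At w2: p is false, ¬◇p ∧ □r is false, so p ∨ (¬◇p ∧ □r) is false.
    At w2: ¬◇p is false, □r is false, so ¬◇p ∧ □r is false.
      At w2: ◇p is true, so ¬◇p is false.
      At w2: □r requires r at every successor {w0, w2, w3}.
        r fails at w0, so □r is false at w2.
Satisfying worlds: {w1, w3, w5}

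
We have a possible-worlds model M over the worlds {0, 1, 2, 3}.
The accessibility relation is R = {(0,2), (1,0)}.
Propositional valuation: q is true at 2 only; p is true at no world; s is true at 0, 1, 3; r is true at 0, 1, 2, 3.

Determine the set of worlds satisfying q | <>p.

Recall that <>ψ holds at a world iff ψ holds at some accessible world.
Let φ = q | <>p. Evaluate φ at each world:
  0 (successors {2}): φ is false.
  1 (successors {0}): φ is false.
  2 (successors ∅): φ is true.
  3 (successors ∅): φ is false.
For instance, at 1:
  At 1: q is false, <>p is false, so q | <>p is false.
    At 1: <>p requires p at some successor in {0}.
      At 0: p is false.
    So <>p is false at 1.
Satisfying worlds: {2}

2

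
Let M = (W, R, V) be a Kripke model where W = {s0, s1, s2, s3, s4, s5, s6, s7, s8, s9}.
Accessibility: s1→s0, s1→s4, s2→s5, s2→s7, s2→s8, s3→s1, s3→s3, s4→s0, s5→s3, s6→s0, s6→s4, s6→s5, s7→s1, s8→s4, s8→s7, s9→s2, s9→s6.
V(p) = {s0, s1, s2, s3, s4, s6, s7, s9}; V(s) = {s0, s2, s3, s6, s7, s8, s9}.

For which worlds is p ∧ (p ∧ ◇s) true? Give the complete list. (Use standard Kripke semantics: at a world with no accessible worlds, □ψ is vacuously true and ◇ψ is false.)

Recall that ◇ψ holds at a world iff ψ holds at some accessible world.
Let φ = p ∧ (p ∧ ◇s). Evaluate φ at each world:
  s0 (successors ∅): φ is false.
  s1 (successors {s0, s4}): φ is true.
  s2 (successors {s5, s7, s8}): φ is true.
  s3 (successors {s1, s3}): φ is true.
  s4 (successors {s0}): φ is true.
  s5 (successors {s3}): φ is false.
  s6 (successors {s0, s4, s5}): φ is true.
  s7 (successors {s1}): φ is false.
  s8 (successors {s4, s7}): φ is false.
  s9 (successors {s2, s6}): φ is true.
For instance, at s4:
  At s4: p is true, p ∧ ◇s is true, so p ∧ (p ∧ ◇s) is true.
    At s4: p is true, ◇s is true, so p ∧ ◇s is true.
      At s4: ◇s requires s at some successor in {s0}.
        s holds at s0, so ◇s is true at s4.
Satisfying worlds: {s1, s2, s3, s4, s6, s9}

s1, s2, s3, s4, s6, s9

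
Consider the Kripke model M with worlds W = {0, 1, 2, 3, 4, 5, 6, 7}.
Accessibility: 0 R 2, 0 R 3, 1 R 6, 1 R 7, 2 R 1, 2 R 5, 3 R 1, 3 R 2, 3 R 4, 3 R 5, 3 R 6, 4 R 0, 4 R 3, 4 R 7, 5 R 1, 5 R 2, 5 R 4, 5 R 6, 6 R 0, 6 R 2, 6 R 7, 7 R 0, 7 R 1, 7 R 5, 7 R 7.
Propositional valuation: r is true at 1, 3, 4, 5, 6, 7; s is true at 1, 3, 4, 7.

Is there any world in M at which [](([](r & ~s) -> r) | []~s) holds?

Yes

Recall that []ψ holds at a world iff ψ holds at every accessible world, and <>ψ holds iff ψ holds at some accessible world.
Let φ = [](([](r & ~s) -> r) | []~s). Evaluate φ at each world:
  0 (successors {2, 3}): φ is true.
  1 (successors {6, 7}): φ is true.
  2 (successors {1, 5}): φ is true.
  3 (successors {1, 2, 4, 5, 6}): φ is true.
  4 (successors {0, 3, 7}): φ is true.
  5 (successors {1, 2, 4, 6}): φ is true.
  6 (successors {0, 2, 7}): φ is true.
  7 (successors {0, 1, 5, 7}): φ is true.
Detail at 0 (witness):
  At 0: [](([](r & ~s) -> r) | []~s) requires ([](r & ~s) -> r) | []~s at every successor {2, 3}.
      At 2: [](r & ~s) -> r is true, []~s is false, so ([](r & ~s) -> r) | []~s is true.
      At 3: [](r & ~s) -> r is true, []~s is false, so ([](r & ~s) -> r) | []~s is true.
  So [](([](r & ~s) -> r) | []~s) is true at 0.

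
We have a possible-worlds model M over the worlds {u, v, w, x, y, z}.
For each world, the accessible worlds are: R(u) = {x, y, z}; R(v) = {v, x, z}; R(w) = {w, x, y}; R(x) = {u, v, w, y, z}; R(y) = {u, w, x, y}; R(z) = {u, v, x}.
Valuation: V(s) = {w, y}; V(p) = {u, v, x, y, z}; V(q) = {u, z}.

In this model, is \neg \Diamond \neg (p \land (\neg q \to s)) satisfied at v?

At v: \Diamond \neg (p \land (\neg q \to s)) is true, so \neg \Diamond \neg (p \land (\neg q \to s)) is false.
  At v: \Diamond \neg (p \land (\neg q \to s)) requires \neg (p \land (\neg q \to s)) at some successor in {v, x, z}.
    \neg (p \land (\neg q \to s)) holds at v, so \Diamond \neg (p \land (\neg q \to s)) is true at v.

No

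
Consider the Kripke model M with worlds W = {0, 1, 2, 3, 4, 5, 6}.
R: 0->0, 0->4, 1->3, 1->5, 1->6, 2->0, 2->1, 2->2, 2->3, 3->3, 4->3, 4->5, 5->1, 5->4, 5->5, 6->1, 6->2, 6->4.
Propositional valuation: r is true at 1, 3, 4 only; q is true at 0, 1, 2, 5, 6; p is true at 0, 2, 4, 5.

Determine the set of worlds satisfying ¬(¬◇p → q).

Let φ = ¬(¬◇p → q). Evaluate φ at each world:
  0 (successors {0, 4}): φ is false.
  1 (successors {3, 5, 6}): φ is false.
  2 (successors {0, 1, 2, 3}): φ is false.
  3 (successors {3}): φ is true.
  4 (successors {3, 5}): φ is false.
  5 (successors {1, 4, 5}): φ is false.
  6 (successors {1, 2, 4}): φ is false.
For instance, at 2:
  At 2: ¬◇p → q is true, so ¬(¬◇p → q) is false.
    At 2: ¬◇p is false, q is true, so ¬◇p → q is true.
      At 2: ◇p is true, so ¬◇p is false.
Satisfying worlds: {3}

3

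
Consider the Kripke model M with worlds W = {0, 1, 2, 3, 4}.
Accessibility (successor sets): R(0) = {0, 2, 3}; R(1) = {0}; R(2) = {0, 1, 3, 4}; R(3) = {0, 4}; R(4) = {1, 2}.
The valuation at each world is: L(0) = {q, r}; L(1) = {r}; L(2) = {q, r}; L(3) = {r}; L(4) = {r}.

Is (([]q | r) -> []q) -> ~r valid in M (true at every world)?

Let φ = (([]q | r) -> []q) -> ~r. Evaluate φ at each world:
  0 (successors {0, 2, 3}): φ is true.
  1 (successors {0}): φ is false.
  2 (successors {0, 1, 3, 4}): φ is true.
  3 (successors {0, 4}): φ is true.
  4 (successors {1, 2}): φ is true.
Detail at 1 (counterexample):
  At 1: ([]q | r) -> []q is true, ~r is false, so (([]q | r) -> []q) -> ~r is false.
    At 1: []q | r is true, []q is true, so ([]q | r) -> []q is true.
      At 1: []q is true, r is true, so []q | r is true.
      At 1: []q requires q at every successor {0}.
        At 0: q is true.
      So []q is true at 1.

No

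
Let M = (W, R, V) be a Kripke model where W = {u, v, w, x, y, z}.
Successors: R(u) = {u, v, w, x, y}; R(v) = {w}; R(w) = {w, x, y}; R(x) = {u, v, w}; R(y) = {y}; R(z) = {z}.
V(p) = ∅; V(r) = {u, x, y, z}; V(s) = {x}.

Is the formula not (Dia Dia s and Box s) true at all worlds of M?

Yes

Let φ = not (Dia Dia s and Box s). Evaluate φ at each world:
  u (successors {u, v, w, x, y}): φ is true.
  v (successors {w}): φ is true.
  w (successors {w, x, y}): φ is true.
  x (successors {u, v, w}): φ is true.
  y (successors {y}): φ is true.
  z (successors {z}): φ is true.
For instance, at x:
  At x: Dia Dia s and Box s is false, so not (Dia Dia s and Box s) is true.
    At x: Dia Dia s is true, Box s is false, so Dia Dia s and Box s is false.
      At x: Dia Dia s requires Dia s at some successor in {u, v, w}.
        Dia s holds at u, so Dia Dia s is true at x.
      At x: Box s requires s at every successor {u, v, w}.
        s fails at u, so Box s is false at x.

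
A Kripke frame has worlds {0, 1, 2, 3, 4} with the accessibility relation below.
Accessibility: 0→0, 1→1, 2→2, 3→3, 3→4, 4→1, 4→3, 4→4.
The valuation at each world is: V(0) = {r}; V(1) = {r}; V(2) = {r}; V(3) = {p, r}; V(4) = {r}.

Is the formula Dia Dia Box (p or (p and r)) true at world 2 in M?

At 2: Dia Dia Box (p or (p and r)) requires Dia Box (p or (p and r)) at some successor in {2}.
  At 2: Dia Box (p or (p and r)) is false.
So Dia Dia Box (p or (p and r)) is false at 2.

No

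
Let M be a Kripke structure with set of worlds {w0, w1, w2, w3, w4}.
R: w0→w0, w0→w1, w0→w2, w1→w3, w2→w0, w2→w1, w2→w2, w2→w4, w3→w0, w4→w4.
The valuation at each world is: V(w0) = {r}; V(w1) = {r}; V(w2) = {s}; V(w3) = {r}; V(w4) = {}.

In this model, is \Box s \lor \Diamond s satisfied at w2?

Yes

At w2: \Box s is false, \Diamond s is true, so \Box s \lor \Diamond s is true.
  At w2: \Box s requires s at every successor {w0, w1, w2, w4}.
    s fails at w0, so \Box s is false at w2.
  At w2: \Diamond s requires s at some successor in {w0, w1, w2, w4}.
    s holds at w2, so \Diamond s is true at w2.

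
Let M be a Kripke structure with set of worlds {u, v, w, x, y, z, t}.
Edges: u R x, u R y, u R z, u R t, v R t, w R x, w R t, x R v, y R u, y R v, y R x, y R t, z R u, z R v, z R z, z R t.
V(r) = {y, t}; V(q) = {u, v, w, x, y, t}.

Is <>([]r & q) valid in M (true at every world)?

Let φ = <>([]r & q). Evaluate φ at each world:
  u (successors {x, y, z, t}): φ is true.
  v (successors {t}): φ is true.
  w (successors {x, t}): φ is true.
  x (successors {v}): φ is true.
  y (successors {u, v, x, t}): φ is true.
  z (successors {u, v, z, t}): φ is true.
  t (successors ∅): φ is false.
Detail at t (counterexample):
  At t: no accessible worlds, so <>([]r & q) is false.

No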